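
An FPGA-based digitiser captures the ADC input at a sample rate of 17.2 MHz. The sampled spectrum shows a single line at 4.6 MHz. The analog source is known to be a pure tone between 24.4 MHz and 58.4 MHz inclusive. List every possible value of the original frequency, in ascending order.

Frequencies that alias to 4.6 MHz are k·fs ± 4.6 MHz for integer k ≥ 0.
k=0: 4.6 MHz.
k=1: 12.6 MHz, 21.8 MHz.
k=2: 29.8 MHz, 39 MHz.
k=3: 47 MHz, 56.2 MHz.
k=4: 64.2 MHz, 73.4 MHz.
Within [24.4 MHz, 58.4 MHz]: 29.8 MHz, 39 MHz, 47 MHz, 56.2 MHz.

29.8 MHz, 39 MHz, 47 MHz, 56.2 MHz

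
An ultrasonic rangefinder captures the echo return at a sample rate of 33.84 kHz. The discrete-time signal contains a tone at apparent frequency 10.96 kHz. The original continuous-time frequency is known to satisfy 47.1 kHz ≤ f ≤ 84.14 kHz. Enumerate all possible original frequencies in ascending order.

Frequencies that alias to 10.96 kHz are k·fs ± 10.96 kHz for integer k ≥ 0.
k=0: 10.96 kHz.
k=1: 22.88 kHz, 44.8 kHz.
k=2: 56.72 kHz, 78.64 kHz.
k=3: 90.56 kHz, 112.48 kHz.
Within [47.1 kHz, 84.14 kHz]: 56.72 kHz, 78.64 kHz.

56.72 kHz, 78.64 kHz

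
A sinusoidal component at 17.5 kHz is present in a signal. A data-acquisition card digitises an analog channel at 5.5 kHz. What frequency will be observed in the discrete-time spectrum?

17.5 kHz mod fs = 1 kHz.
1 kHz ≤ fs/2 = 2.75 kHz, appears at 1 kHz.

1 kHz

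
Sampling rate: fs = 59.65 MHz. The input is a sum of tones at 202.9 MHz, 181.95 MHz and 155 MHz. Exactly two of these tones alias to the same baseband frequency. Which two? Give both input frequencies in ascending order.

155 MHz, 202.9 MHz

fs/2 = 29.825 MHz.
202.9 MHz mod fs = 23.95 MHz.
23.95 MHz ≤ fs/2 = 29.825 MHz, appears at 23.95 MHz.
181.95 MHz mod fs = 3 MHz.
3 MHz ≤ fs/2 = 29.825 MHz, appears at 3 MHz.
155 MHz mod fs = 35.7 MHz.
35.7 MHz > fs/2 = 29.825 MHz, folds to fs − 35.7 MHz = 23.95 MHz.
155 MHz and 202.9 MHz both map to 23.95 MHz.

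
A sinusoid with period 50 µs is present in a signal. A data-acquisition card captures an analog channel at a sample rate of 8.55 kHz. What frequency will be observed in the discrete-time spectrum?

2.9 kHz

T = 50 µs → f = 1/T = 20 kHz.
20 kHz mod fs = 2.9 kHz.
2.9 kHz ≤ fs/2 = 4.275 kHz, appears at 2.9 kHz.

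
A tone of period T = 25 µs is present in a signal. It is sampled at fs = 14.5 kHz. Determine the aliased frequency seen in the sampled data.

T = 25 µs → f = 1/T = 40 kHz.
40 kHz mod fs = 11 kHz.
11 kHz > fs/2 = 7.25 kHz, folds to fs − 11 kHz = 3.5 kHz.

3.5 kHz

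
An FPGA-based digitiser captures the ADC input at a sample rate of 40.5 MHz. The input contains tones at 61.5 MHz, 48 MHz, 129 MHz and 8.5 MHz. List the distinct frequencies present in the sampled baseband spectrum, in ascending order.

fs/2 = 20.25 MHz.
61.5 MHz mod fs = 21 MHz.
21 MHz > fs/2 = 20.25 MHz, folds to fs − 21 MHz = 19.5 MHz.
48 MHz mod fs = 7.5 MHz.
7.5 MHz ≤ fs/2 = 20.25 MHz, appears at 7.5 MHz.
129 MHz mod fs = 7.5 MHz.
7.5 MHz ≤ fs/2 = 20.25 MHz, appears at 7.5 MHz.
8.5 MHz ≤ fs/2 = 20.25 MHz, passes unchanged.
Distinct values: {7.5 MHz, 8.5 MHz, 19.5 MHz}.

7.5 MHz, 8.5 MHz, 19.5 MHz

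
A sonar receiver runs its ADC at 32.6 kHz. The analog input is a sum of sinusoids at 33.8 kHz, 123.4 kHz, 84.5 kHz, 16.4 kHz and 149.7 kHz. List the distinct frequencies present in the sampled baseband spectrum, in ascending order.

fs/2 = 16.3 kHz.
33.8 kHz mod fs = 1.2 kHz.
1.2 kHz ≤ fs/2 = 16.3 kHz, appears at 1.2 kHz.
123.4 kHz mod fs = 25.6 kHz.
25.6 kHz > fs/2 = 16.3 kHz, folds to fs − 25.6 kHz = 7 kHz.
84.5 kHz mod fs = 19.3 kHz.
19.3 kHz > fs/2 = 16.3 kHz, folds to fs − 19.3 kHz = 13.3 kHz.
16.4 kHz > fs/2 = 16.3 kHz, folds to fs − 16.4 kHz = 16.2 kHz.
149.7 kHz mod fs = 19.3 kHz.
19.3 kHz > fs/2 = 16.3 kHz, folds to fs − 19.3 kHz = 13.3 kHz.
Distinct values: {1.2 kHz, 7 kHz, 13.3 kHz, 16.2 kHz}.

1.2 kHz, 7 kHz, 13.3 kHz, 16.2 kHz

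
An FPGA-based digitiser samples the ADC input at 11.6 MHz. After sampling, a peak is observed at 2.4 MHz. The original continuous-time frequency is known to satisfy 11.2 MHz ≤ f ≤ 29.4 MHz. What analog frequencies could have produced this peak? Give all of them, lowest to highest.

14 MHz, 20.8 MHz, 25.6 MHz

Frequencies that alias to 2.4 MHz are k·fs ± 2.4 MHz for integer k ≥ 0.
k=0: 2.4 MHz.
k=1: 9.2 MHz, 14 MHz.
k=2: 20.8 MHz, 25.6 MHz.
k=3: 32.4 MHz, 37.2 MHz.
Within [11.2 MHz, 29.4 MHz]: 14 MHz, 20.8 MHz, 25.6 MHz.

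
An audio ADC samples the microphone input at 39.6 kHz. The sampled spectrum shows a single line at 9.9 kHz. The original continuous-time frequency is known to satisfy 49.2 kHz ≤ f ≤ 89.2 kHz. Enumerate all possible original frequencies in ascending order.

49.5 kHz, 69.3 kHz, 89.1 kHz

Frequencies that alias to 9.9 kHz are k·fs ± 9.9 kHz for integer k ≥ 0.
k=0: 9.9 kHz.
k=1: 29.7 kHz, 49.5 kHz.
k=2: 69.3 kHz, 89.1 kHz.
k=3: 108.9 kHz, 128.7 kHz.
Within [49.2 kHz, 89.2 kHz]: 49.5 kHz, 69.3 kHz, 89.1 kHz.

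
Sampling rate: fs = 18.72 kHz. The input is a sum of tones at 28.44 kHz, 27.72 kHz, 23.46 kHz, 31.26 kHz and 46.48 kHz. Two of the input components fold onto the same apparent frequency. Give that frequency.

9 kHz

fs/2 = 9.36 kHz.
28.44 kHz mod fs = 9.72 kHz.
9.72 kHz > fs/2 = 9.36 kHz, folds to fs − 9.72 kHz = 9 kHz.
27.72 kHz mod fs = 9 kHz.
9 kHz ≤ fs/2 = 9.36 kHz, appears at 9 kHz.
23.46 kHz mod fs = 4.74 kHz.
4.74 kHz ≤ fs/2 = 9.36 kHz, appears at 4.74 kHz.
31.26 kHz mod fs = 12.54 kHz.
12.54 kHz > fs/2 = 9.36 kHz, folds to fs − 12.54 kHz = 6.18 kHz.
46.48 kHz mod fs = 9.04 kHz.
9.04 kHz ≤ fs/2 = 9.36 kHz, appears at 9.04 kHz.
27.72 kHz and 28.44 kHz both map to 9 kHz.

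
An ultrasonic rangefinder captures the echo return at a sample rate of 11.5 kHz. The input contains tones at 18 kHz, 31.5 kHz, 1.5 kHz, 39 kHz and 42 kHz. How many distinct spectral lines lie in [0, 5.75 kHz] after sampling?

fs/2 = 5.75 kHz.
18 kHz mod fs = 6.5 kHz.
6.5 kHz > fs/2 = 5.75 kHz, folds to fs − 6.5 kHz = 5 kHz.
31.5 kHz mod fs = 8.5 kHz.
8.5 kHz > fs/2 = 5.75 kHz, folds to fs − 8.5 kHz = 3 kHz.
1.5 kHz ≤ fs/2 = 5.75 kHz, passes unchanged.
39 kHz mod fs = 4.5 kHz.
4.5 kHz ≤ fs/2 = 5.75 kHz, appears at 4.5 kHz.
42 kHz mod fs = 7.5 kHz.
7.5 kHz > fs/2 = 5.75 kHz, folds to fs − 7.5 kHz = 4 kHz.
Distinct values: {1.5 kHz, 3 kHz, 4 kHz, 4.5 kHz, 5 kHz} → 5.

5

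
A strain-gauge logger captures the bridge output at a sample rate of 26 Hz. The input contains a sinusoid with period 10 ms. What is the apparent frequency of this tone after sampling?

T = 10 ms → f = 1/T = 100 Hz.
100 Hz mod fs = 22 Hz.
22 Hz > fs/2 = 13 Hz, folds to fs − 22 Hz = 4 Hz.

4 Hz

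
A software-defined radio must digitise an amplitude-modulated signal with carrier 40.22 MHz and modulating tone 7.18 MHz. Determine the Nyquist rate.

AM sidebands sit at fc ± fm = 33.04 MHz and 47.4 MHz.
Highest-frequency component: 47.4 MHz.
Nyquist rate = 2 × 47.4 MHz = 94.8 MHz.

94.8 MHz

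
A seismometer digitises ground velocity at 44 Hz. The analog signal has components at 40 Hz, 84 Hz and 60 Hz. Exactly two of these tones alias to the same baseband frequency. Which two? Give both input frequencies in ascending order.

fs/2 = 22 Hz.
40 Hz > fs/2 = 22 Hz, folds to fs − 40 Hz = 4 Hz.
84 Hz mod fs = 40 Hz.
40 Hz > fs/2 = 22 Hz, folds to fs − 40 Hz = 4 Hz.
60 Hz mod fs = 16 Hz.
16 Hz ≤ fs/2 = 22 Hz, appears at 16 Hz.
40 Hz and 84 Hz both map to 4 Hz.

40 Hz, 84 Hz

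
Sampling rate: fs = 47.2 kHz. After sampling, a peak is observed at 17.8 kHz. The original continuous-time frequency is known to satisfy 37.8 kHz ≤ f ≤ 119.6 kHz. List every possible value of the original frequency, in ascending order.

Frequencies that alias to 17.8 kHz are k·fs ± 17.8 kHz for integer k ≥ 0.
k=0: 17.8 kHz.
k=1: 29.4 kHz, 65 kHz.
k=2: 76.6 kHz, 112.2 kHz.
k=3: 123.8 kHz, 159.4 kHz.
Within [37.8 kHz, 119.6 kHz]: 65 kHz, 76.6 kHz, 112.2 kHz.

65 kHz, 76.6 kHz, 112.2 kHz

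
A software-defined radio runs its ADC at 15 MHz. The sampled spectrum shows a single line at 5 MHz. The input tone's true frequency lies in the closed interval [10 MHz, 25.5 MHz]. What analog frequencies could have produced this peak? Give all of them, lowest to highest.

10 MHz, 20 MHz, 25 MHz

Frequencies that alias to 5 MHz are k·fs ± 5 MHz for integer k ≥ 0.
k=0: 5 MHz.
k=1: 10 MHz, 20 MHz.
k=2: 25 MHz, 35 MHz.
k=3: 40 MHz, 50 MHz.
Within [10 MHz, 25.5 MHz]: 10 MHz, 20 MHz, 25 MHz.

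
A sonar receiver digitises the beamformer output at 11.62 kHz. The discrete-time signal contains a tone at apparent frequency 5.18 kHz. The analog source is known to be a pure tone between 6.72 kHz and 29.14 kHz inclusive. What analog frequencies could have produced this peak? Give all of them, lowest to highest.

Frequencies that alias to 5.18 kHz are k·fs ± 5.18 kHz for integer k ≥ 0.
k=0: 5.18 kHz.
k=1: 6.44 kHz, 16.8 kHz.
k=2: 18.06 kHz, 28.42 kHz.
k=3: 29.68 kHz, 40.04 kHz.
Within [6.72 kHz, 29.14 kHz]: 16.8 kHz, 18.06 kHz, 28.42 kHz.

16.8 kHz, 18.06 kHz, 28.42 kHz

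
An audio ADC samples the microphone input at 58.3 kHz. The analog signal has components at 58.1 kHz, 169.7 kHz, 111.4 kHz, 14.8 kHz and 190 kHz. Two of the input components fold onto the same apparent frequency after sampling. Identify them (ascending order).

fs/2 = 29.15 kHz.
58.1 kHz > fs/2 = 29.15 kHz, folds to fs − 58.1 kHz = 0.2 kHz.
169.7 kHz mod fs = 53.1 kHz.
53.1 kHz > fs/2 = 29.15 kHz, folds to fs − 53.1 kHz = 5.2 kHz.
111.4 kHz mod fs = 53.1 kHz.
53.1 kHz > fs/2 = 29.15 kHz, folds to fs − 53.1 kHz = 5.2 kHz.
14.8 kHz ≤ fs/2 = 29.15 kHz, passes unchanged.
190 kHz mod fs = 15.1 kHz.
15.1 kHz ≤ fs/2 = 29.15 kHz, appears at 15.1 kHz.
111.4 kHz and 169.7 kHz both map to 5.2 kHz.

111.4 kHz, 169.7 kHz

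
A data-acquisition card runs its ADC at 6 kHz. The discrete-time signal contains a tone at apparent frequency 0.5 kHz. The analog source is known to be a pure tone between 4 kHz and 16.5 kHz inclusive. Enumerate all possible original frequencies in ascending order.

5.5 kHz, 6.5 kHz, 11.5 kHz, 12.5 kHz

Frequencies that alias to 0.5 kHz are k·fs ± 0.5 kHz for integer k ≥ 0.
k=0: 0.5 kHz.
k=1: 5.5 kHz, 6.5 kHz.
k=2: 11.5 kHz, 12.5 kHz.
k=3: 17.5 kHz, 18.5 kHz.
Within [4 kHz, 16.5 kHz]: 5.5 kHz, 6.5 kHz, 11.5 kHz, 12.5 kHz.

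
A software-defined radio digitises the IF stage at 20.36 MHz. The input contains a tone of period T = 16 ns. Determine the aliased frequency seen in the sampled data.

T = 16 ns → f = 1/T = 62.5 MHz.
62.5 MHz mod fs = 1.42 MHz.
1.42 MHz ≤ fs/2 = 10.18 MHz, appears at 1.42 MHz.

1.42 MHz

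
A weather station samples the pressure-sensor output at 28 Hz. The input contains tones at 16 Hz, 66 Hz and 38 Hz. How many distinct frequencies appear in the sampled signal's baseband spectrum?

2

fs/2 = 14 Hz.
16 Hz > fs/2 = 14 Hz, folds to fs − 16 Hz = 12 Hz.
66 Hz mod fs = 10 Hz.
10 Hz ≤ fs/2 = 14 Hz, appears at 10 Hz.
38 Hz mod fs = 10 Hz.
10 Hz ≤ fs/2 = 14 Hz, appears at 10 Hz.
Distinct values: {10 Hz, 12 Hz} → 2.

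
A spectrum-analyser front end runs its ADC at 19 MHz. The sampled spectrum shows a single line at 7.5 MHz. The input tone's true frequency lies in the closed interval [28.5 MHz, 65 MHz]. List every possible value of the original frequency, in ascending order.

Frequencies that alias to 7.5 MHz are k·fs ± 7.5 MHz for integer k ≥ 0.
k=0: 7.5 MHz.
k=1: 11.5 MHz, 26.5 MHz.
k=2: 30.5 MHz, 45.5 MHz.
k=3: 49.5 MHz, 64.5 MHz.
k=4: 68.5 MHz, 83.5 MHz.
Within [28.5 MHz, 65 MHz]: 30.5 MHz, 45.5 MHz, 49.5 MHz, 64.5 MHz.

30.5 MHz, 45.5 MHz, 49.5 MHz, 64.5 MHz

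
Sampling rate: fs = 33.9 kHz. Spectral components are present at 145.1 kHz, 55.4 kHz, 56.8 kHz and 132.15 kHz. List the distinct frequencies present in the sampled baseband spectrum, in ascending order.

3.45 kHz, 9.5 kHz, 11 kHz, 12.4 kHz

fs/2 = 16.95 kHz.
145.1 kHz mod fs = 9.5 kHz.
9.5 kHz ≤ fs/2 = 16.95 kHz, appears at 9.5 kHz.
55.4 kHz mod fs = 21.5 kHz.
21.5 kHz > fs/2 = 16.95 kHz, folds to fs − 21.5 kHz = 12.4 kHz.
56.8 kHz mod fs = 22.9 kHz.
22.9 kHz > fs/2 = 16.95 kHz, folds to fs − 22.9 kHz = 11 kHz.
132.15 kHz mod fs = 30.45 kHz.
30.45 kHz > fs/2 = 16.95 kHz, folds to fs − 30.45 kHz = 3.45 kHz.
Distinct values: {3.45 kHz, 9.5 kHz, 11 kHz, 12.4 kHz}.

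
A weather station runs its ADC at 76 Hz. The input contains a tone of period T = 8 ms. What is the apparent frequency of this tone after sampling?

27 Hz

T = 8 ms → f = 1/T = 125 Hz.
125 Hz mod fs = 49 Hz.
49 Hz > fs/2 = 38 Hz, folds to fs − 49 Hz = 27 Hz.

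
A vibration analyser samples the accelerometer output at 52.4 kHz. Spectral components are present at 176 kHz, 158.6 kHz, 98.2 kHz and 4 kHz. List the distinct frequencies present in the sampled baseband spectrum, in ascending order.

fs/2 = 26.2 kHz.
176 kHz mod fs = 18.8 kHz.
18.8 kHz ≤ fs/2 = 26.2 kHz, appears at 18.8 kHz.
158.6 kHz mod fs = 1.4 kHz.
1.4 kHz ≤ fs/2 = 26.2 kHz, appears at 1.4 kHz.
98.2 kHz mod fs = 45.8 kHz.
45.8 kHz > fs/2 = 26.2 kHz, folds to fs − 45.8 kHz = 6.6 kHz.
4 kHz ≤ fs/2 = 26.2 kHz, passes unchanged.
Distinct values: {1.4 kHz, 4 kHz, 6.6 kHz, 18.8 kHz}.

1.4 kHz, 4 kHz, 6.6 kHz, 18.8 kHz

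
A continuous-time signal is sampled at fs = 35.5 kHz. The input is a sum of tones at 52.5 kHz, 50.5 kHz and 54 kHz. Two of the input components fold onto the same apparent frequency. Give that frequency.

17 kHz

fs/2 = 17.75 kHz.
52.5 kHz mod fs = 17 kHz.
17 kHz ≤ fs/2 = 17.75 kHz, appears at 17 kHz.
50.5 kHz mod fs = 15 kHz.
15 kHz ≤ fs/2 = 17.75 kHz, appears at 15 kHz.
54 kHz mod fs = 18.5 kHz.
18.5 kHz > fs/2 = 17.75 kHz, folds to fs − 18.5 kHz = 17 kHz.
52.5 kHz and 54 kHz both map to 17 kHz.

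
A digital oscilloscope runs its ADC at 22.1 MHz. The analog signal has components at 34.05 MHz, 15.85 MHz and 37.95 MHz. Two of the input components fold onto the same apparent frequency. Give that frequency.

fs/2 = 11.05 MHz.
34.05 MHz mod fs = 11.95 MHz.
11.95 MHz > fs/2 = 11.05 MHz, folds to fs − 11.95 MHz = 10.15 MHz.
15.85 MHz > fs/2 = 11.05 MHz, folds to fs − 15.85 MHz = 6.25 MHz.
37.95 MHz mod fs = 15.85 MHz.
15.85 MHz > fs/2 = 11.05 MHz, folds to fs − 15.85 MHz = 6.25 MHz.
15.85 MHz and 37.95 MHz both map to 6.25 MHz.

6.25 MHz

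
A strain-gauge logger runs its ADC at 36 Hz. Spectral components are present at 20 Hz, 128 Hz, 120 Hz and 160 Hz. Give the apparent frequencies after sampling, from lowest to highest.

fs/2 = 18 Hz.
20 Hz > fs/2 = 18 Hz, folds to fs − 20 Hz = 16 Hz.
128 Hz mod fs = 20 Hz.
20 Hz > fs/2 = 18 Hz, folds to fs − 20 Hz = 16 Hz.
120 Hz mod fs = 12 Hz.
12 Hz ≤ fs/2 = 18 Hz, appears at 12 Hz.
160 Hz mod fs = 16 Hz.
16 Hz ≤ fs/2 = 18 Hz, appears at 16 Hz.
Distinct values: {12 Hz, 16 Hz}.

12 Hz, 16 Hz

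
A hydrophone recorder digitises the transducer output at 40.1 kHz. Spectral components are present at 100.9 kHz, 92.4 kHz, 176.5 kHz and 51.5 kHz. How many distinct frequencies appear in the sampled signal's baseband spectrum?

4

fs/2 = 20.05 kHz.
100.9 kHz mod fs = 20.7 kHz.
20.7 kHz > fs/2 = 20.05 kHz, folds to fs − 20.7 kHz = 19.4 kHz.
92.4 kHz mod fs = 12.2 kHz.
12.2 kHz ≤ fs/2 = 20.05 kHz, appears at 12.2 kHz.
176.5 kHz mod fs = 16.1 kHz.
16.1 kHz ≤ fs/2 = 20.05 kHz, appears at 16.1 kHz.
51.5 kHz mod fs = 11.4 kHz.
11.4 kHz ≤ fs/2 = 20.05 kHz, appears at 11.4 kHz.
Distinct values: {11.4 kHz, 12.2 kHz, 16.1 kHz, 19.4 kHz} → 4.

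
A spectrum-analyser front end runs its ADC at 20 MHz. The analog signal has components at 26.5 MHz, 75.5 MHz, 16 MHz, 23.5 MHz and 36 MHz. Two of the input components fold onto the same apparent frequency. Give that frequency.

4 MHz

fs/2 = 10 MHz.
26.5 MHz mod fs = 6.5 MHz.
6.5 MHz ≤ fs/2 = 10 MHz, appears at 6.5 MHz.
75.5 MHz mod fs = 15.5 MHz.
15.5 MHz > fs/2 = 10 MHz, folds to fs − 15.5 MHz = 4.5 MHz.
16 MHz > fs/2 = 10 MHz, folds to fs − 16 MHz = 4 MHz.
23.5 MHz mod fs = 3.5 MHz.
3.5 MHz ≤ fs/2 = 10 MHz, appears at 3.5 MHz.
36 MHz mod fs = 16 MHz.
16 MHz > fs/2 = 10 MHz, folds to fs − 16 MHz = 4 MHz.
16 MHz and 36 MHz both map to 4 MHz.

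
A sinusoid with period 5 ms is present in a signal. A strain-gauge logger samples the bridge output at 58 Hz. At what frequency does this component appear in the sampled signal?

T = 5 ms → f = 1/T = 200 Hz.
200 Hz mod fs = 26 Hz.
26 Hz ≤ fs/2 = 29 Hz, appears at 26 Hz.

26 Hz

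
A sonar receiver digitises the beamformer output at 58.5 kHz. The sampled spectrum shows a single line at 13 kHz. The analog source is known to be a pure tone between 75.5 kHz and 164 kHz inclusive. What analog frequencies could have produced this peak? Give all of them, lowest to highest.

104 kHz, 130 kHz, 162.5 kHz

Frequencies that alias to 13 kHz are k·fs ± 13 kHz for integer k ≥ 0.
k=0: 13 kHz.
k=1: 45.5 kHz, 71.5 kHz.
k=2: 104 kHz, 130 kHz.
k=3: 162.5 kHz, 188.5 kHz.
k=4: 221 kHz, 247 kHz.
Within [75.5 kHz, 164 kHz]: 104 kHz, 130 kHz, 162.5 kHz.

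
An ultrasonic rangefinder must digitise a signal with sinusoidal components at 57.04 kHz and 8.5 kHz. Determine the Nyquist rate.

Highest-frequency component: 57.04 kHz.
Nyquist rate = 2 × 57.04 kHz = 114.08 kHz.

114.08 kHz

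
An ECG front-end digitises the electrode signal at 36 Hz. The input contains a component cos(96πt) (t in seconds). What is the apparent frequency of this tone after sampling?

ω = 96π rad/s → f = ω/(2π) = 48 Hz.
48 Hz mod fs = 12 Hz.
12 Hz ≤ fs/2 = 18 Hz, appears at 12 Hz.

12 Hz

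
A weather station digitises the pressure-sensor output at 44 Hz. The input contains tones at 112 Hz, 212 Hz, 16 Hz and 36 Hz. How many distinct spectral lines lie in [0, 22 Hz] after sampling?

3

fs/2 = 22 Hz.
112 Hz mod fs = 24 Hz.
24 Hz > fs/2 = 22 Hz, folds to fs − 24 Hz = 20 Hz.
212 Hz mod fs = 36 Hz.
36 Hz > fs/2 = 22 Hz, folds to fs − 36 Hz = 8 Hz.
16 Hz ≤ fs/2 = 22 Hz, passes unchanged.
36 Hz > fs/2 = 22 Hz, folds to fs − 36 Hz = 8 Hz.
Distinct values: {8 Hz, 16 Hz, 20 Hz} → 3.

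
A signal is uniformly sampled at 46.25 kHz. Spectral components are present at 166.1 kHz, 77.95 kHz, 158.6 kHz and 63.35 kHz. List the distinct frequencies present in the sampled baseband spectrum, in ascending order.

fs/2 = 23.125 kHz.
166.1 kHz mod fs = 27.35 kHz.
27.35 kHz > fs/2 = 23.125 kHz, folds to fs − 27.35 kHz = 18.9 kHz.
77.95 kHz mod fs = 31.7 kHz.
31.7 kHz > fs/2 = 23.125 kHz, folds to fs − 31.7 kHz = 14.55 kHz.
158.6 kHz mod fs = 19.85 kHz.
19.85 kHz ≤ fs/2 = 23.125 kHz, appears at 19.85 kHz.
63.35 kHz mod fs = 17.1 kHz.
17.1 kHz ≤ fs/2 = 23.125 kHz, appears at 17.1 kHz.
Distinct values: {14.55 kHz, 17.1 kHz, 18.9 kHz, 19.85 kHz}.

14.55 kHz, 17.1 kHz, 18.9 kHz, 19.85 kHz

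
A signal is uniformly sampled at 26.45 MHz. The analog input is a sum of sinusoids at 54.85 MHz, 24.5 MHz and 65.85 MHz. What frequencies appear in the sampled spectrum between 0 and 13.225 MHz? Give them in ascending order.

fs/2 = 13.225 MHz.
54.85 MHz mod fs = 1.95 MHz.
1.95 MHz ≤ fs/2 = 13.225 MHz, appears at 1.95 MHz.
24.5 MHz > fs/2 = 13.225 MHz, folds to fs − 24.5 MHz = 1.95 MHz.
65.85 MHz mod fs = 12.95 MHz.
12.95 MHz ≤ fs/2 = 13.225 MHz, appears at 12.95 MHz.
Distinct values: {1.95 MHz, 12.95 MHz}.

1.95 MHz, 12.95 MHz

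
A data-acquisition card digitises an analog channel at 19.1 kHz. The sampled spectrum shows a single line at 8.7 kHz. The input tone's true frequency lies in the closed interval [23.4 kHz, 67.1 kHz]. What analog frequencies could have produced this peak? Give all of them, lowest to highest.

Frequencies that alias to 8.7 kHz are k·fs ± 8.7 kHz for integer k ≥ 0.
k=0: 8.7 kHz.
k=1: 10.4 kHz, 27.8 kHz.
k=2: 29.5 kHz, 46.9 kHz.
k=3: 48.6 kHz, 66 kHz.
k=4: 67.7 kHz, 85.1 kHz.
Within [23.4 kHz, 67.1 kHz]: 27.8 kHz, 29.5 kHz, 46.9 kHz, 48.6 kHz, 66 kHz.

27.8 kHz, 29.5 kHz, 46.9 kHz, 48.6 kHz, 66 kHz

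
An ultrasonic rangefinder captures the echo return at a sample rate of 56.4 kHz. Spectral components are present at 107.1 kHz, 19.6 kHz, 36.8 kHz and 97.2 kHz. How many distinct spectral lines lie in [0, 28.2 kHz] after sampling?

fs/2 = 28.2 kHz.
107.1 kHz mod fs = 50.7 kHz.
50.7 kHz > fs/2 = 28.2 kHz, folds to fs − 50.7 kHz = 5.7 kHz.
19.6 kHz ≤ fs/2 = 28.2 kHz, passes unchanged.
36.8 kHz > fs/2 = 28.2 kHz, folds to fs − 36.8 kHz = 19.6 kHz.
97.2 kHz mod fs = 40.8 kHz.
40.8 kHz > fs/2 = 28.2 kHz, folds to fs − 40.8 kHz = 15.6 kHz.
Distinct values: {5.7 kHz, 15.6 kHz, 19.6 kHz} → 3.

3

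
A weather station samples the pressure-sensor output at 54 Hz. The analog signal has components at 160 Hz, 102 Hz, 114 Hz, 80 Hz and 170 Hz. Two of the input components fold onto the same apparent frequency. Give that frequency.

fs/2 = 27 Hz.
160 Hz mod fs = 52 Hz.
52 Hz > fs/2 = 27 Hz, folds to fs − 52 Hz = 2 Hz.
102 Hz mod fs = 48 Hz.
48 Hz > fs/2 = 27 Hz, folds to fs − 48 Hz = 6 Hz.
114 Hz mod fs = 6 Hz.
6 Hz ≤ fs/2 = 27 Hz, appears at 6 Hz.
80 Hz mod fs = 26 Hz.
26 Hz ≤ fs/2 = 27 Hz, appears at 26 Hz.
170 Hz mod fs = 8 Hz.
8 Hz ≤ fs/2 = 27 Hz, appears at 8 Hz.
102 Hz and 114 Hz both map to 6 Hz.

6 Hz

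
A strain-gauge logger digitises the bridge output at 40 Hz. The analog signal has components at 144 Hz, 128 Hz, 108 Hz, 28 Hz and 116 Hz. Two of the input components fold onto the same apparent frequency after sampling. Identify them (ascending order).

fs/2 = 20 Hz.
144 Hz mod fs = 24 Hz.
24 Hz > fs/2 = 20 Hz, folds to fs − 24 Hz = 16 Hz.
128 Hz mod fs = 8 Hz.
8 Hz ≤ fs/2 = 20 Hz, appears at 8 Hz.
108 Hz mod fs = 28 Hz.
28 Hz > fs/2 = 20 Hz, folds to fs − 28 Hz = 12 Hz.
28 Hz > fs/2 = 20 Hz, folds to fs − 28 Hz = 12 Hz.
116 Hz mod fs = 36 Hz.
36 Hz > fs/2 = 20 Hz, folds to fs − 36 Hz = 4 Hz.
28 Hz and 108 Hz both map to 12 Hz.

28 Hz, 108 Hz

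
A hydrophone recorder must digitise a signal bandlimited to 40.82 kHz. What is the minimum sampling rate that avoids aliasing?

Nyquist rate = 2 × 40.82 kHz = 81.64 kHz.

81.64 kHz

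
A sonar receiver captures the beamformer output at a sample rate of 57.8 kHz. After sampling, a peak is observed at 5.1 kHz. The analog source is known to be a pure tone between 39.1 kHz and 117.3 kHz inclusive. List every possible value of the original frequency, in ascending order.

52.7 kHz, 62.9 kHz, 110.5 kHz

Frequencies that alias to 5.1 kHz are k·fs ± 5.1 kHz for integer k ≥ 0.
k=0: 5.1 kHz.
k=1: 52.7 kHz, 62.9 kHz.
k=2: 110.5 kHz, 120.7 kHz.
k=3: 168.3 kHz, 178.5 kHz.
Within [39.1 kHz, 117.3 kHz]: 52.7 kHz, 62.9 kHz, 110.5 kHz.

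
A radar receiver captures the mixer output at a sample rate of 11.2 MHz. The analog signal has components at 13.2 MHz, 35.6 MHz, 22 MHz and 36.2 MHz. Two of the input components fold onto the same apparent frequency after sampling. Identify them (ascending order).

13.2 MHz, 35.6 MHz

fs/2 = 5.6 MHz.
13.2 MHz mod fs = 2 MHz.
2 MHz ≤ fs/2 = 5.6 MHz, appears at 2 MHz.
35.6 MHz mod fs = 2 MHz.
2 MHz ≤ fs/2 = 5.6 MHz, appears at 2 MHz.
22 MHz mod fs = 10.8 MHz.
10.8 MHz > fs/2 = 5.6 MHz, folds to fs − 10.8 MHz = 0.4 MHz.
36.2 MHz mod fs = 2.6 MHz.
2.6 MHz ≤ fs/2 = 5.6 MHz, appears at 2.6 MHz.
13.2 MHz and 35.6 MHz both map to 2 MHz.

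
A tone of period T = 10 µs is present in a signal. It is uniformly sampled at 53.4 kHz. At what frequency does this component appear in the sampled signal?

6.8 kHz

T = 10 µs → f = 1/T = 100 kHz.
100 kHz mod fs = 46.6 kHz.
46.6 kHz > fs/2 = 26.7 kHz, folds to fs − 46.6 kHz = 6.8 kHz.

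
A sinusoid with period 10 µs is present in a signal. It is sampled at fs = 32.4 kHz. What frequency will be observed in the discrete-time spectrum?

T = 10 µs → f = 1/T = 100 kHz.
100 kHz mod fs = 2.8 kHz.
2.8 kHz ≤ fs/2 = 16.2 kHz, appears at 2.8 kHz.

2.8 kHz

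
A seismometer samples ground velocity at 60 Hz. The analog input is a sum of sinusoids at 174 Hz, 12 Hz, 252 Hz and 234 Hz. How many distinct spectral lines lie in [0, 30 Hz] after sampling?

2

fs/2 = 30 Hz.
174 Hz mod fs = 54 Hz.
54 Hz > fs/2 = 30 Hz, folds to fs − 54 Hz = 6 Hz.
12 Hz ≤ fs/2 = 30 Hz, passes unchanged.
252 Hz mod fs = 12 Hz.
12 Hz ≤ fs/2 = 30 Hz, appears at 12 Hz.
234 Hz mod fs = 54 Hz.
54 Hz > fs/2 = 30 Hz, folds to fs − 54 Hz = 6 Hz.
Distinct values: {6 Hz, 12 Hz} → 2.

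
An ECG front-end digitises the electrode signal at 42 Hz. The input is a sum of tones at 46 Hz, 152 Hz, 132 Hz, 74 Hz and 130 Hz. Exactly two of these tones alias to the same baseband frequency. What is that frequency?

4 Hz

fs/2 = 21 Hz.
46 Hz mod fs = 4 Hz.
4 Hz ≤ fs/2 = 21 Hz, appears at 4 Hz.
152 Hz mod fs = 26 Hz.
26 Hz > fs/2 = 21 Hz, folds to fs − 26 Hz = 16 Hz.
132 Hz mod fs = 6 Hz.
6 Hz ≤ fs/2 = 21 Hz, appears at 6 Hz.
74 Hz mod fs = 32 Hz.
32 Hz > fs/2 = 21 Hz, folds to fs − 32 Hz = 10 Hz.
130 Hz mod fs = 4 Hz.
4 Hz ≤ fs/2 = 21 Hz, appears at 4 Hz.
46 Hz and 130 Hz both map to 4 Hz.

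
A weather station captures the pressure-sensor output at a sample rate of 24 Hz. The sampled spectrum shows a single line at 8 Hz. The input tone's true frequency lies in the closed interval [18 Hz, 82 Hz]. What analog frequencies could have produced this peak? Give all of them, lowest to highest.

Frequencies that alias to 8 Hz are k·fs ± 8 Hz for integer k ≥ 0.
k=0: 8 Hz.
k=1: 16 Hz, 32 Hz.
k=2: 40 Hz, 56 Hz.
k=3: 64 Hz, 80 Hz.
k=4: 88 Hz, 104 Hz.
Within [18 Hz, 82 Hz]: 32 Hz, 40 Hz, 56 Hz, 64 Hz, 80 Hz.

32 Hz, 40 Hz, 56 Hz, 64 Hz, 80 Hz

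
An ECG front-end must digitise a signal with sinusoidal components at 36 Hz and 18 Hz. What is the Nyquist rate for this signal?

Highest-frequency component: 36 Hz.
Nyquist rate = 2 × 36 Hz = 72 Hz.

72 Hz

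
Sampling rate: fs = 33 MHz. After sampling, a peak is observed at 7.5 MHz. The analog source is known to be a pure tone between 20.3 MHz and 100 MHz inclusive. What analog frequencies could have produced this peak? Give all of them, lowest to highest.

Frequencies that alias to 7.5 MHz are k·fs ± 7.5 MHz for integer k ≥ 0.
k=0: 7.5 MHz.
k=1: 25.5 MHz, 40.5 MHz.
k=2: 58.5 MHz, 73.5 MHz.
k=3: 91.5 MHz, 106.5 MHz.
k=4: 124.5 MHz, 139.5 MHz.
Within [20.3 MHz, 100 MHz]: 25.5 MHz, 40.5 MHz, 58.5 MHz, 73.5 MHz, 91.5 MHz.

25.5 MHz, 40.5 MHz, 58.5 MHz, 73.5 MHz, 91.5 MHz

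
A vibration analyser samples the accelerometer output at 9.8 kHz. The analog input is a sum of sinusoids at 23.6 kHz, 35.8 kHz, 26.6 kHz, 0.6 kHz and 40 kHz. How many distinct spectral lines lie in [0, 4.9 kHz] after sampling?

fs/2 = 4.9 kHz.
23.6 kHz mod fs = 4 kHz.
4 kHz ≤ fs/2 = 4.9 kHz, appears at 4 kHz.
35.8 kHz mod fs = 6.4 kHz.
6.4 kHz > fs/2 = 4.9 kHz, folds to fs − 6.4 kHz = 3.4 kHz.
26.6 kHz mod fs = 7 kHz.
7 kHz > fs/2 = 4.9 kHz, folds to fs − 7 kHz = 2.8 kHz.
0.6 kHz ≤ fs/2 = 4.9 kHz, passes unchanged.
40 kHz mod fs = 0.8 kHz.
0.8 kHz ≤ fs/2 = 4.9 kHz, appears at 0.8 kHz.
Distinct values: {0.6 kHz, 0.8 kHz, 2.8 kHz, 3.4 kHz, 4 kHz} → 5.

5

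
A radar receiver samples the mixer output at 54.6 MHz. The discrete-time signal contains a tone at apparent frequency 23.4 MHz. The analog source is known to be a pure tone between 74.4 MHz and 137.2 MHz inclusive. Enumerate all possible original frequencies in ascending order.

78 MHz, 85.8 MHz, 132.6 MHz

Frequencies that alias to 23.4 MHz are k·fs ± 23.4 MHz for integer k ≥ 0.
k=0: 23.4 MHz.
k=1: 31.2 MHz, 78 MHz.
k=2: 85.8 MHz, 132.6 MHz.
k=3: 140.4 MHz, 187.2 MHz.
Within [74.4 MHz, 137.2 MHz]: 78 MHz, 85.8 MHz, 132.6 MHz.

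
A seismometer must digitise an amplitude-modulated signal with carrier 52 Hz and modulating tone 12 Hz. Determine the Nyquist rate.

128 Hz

AM sidebands sit at fc ± fm = 40 Hz and 64 Hz.
Highest-frequency component: 64 Hz.
Nyquist rate = 2 × 64 Hz = 128 Hz.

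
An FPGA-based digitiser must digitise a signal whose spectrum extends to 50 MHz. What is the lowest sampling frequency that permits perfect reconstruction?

100 MHz

Nyquist rate = 2 × 50 MHz = 100 MHz.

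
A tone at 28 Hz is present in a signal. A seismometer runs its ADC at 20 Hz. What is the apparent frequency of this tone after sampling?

28 Hz mod fs = 8 Hz.
8 Hz ≤ fs/2 = 10 Hz, appears at 8 Hz.

8 Hz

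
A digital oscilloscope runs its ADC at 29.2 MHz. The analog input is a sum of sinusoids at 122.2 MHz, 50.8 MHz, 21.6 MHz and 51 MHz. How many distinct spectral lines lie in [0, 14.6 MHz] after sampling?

fs/2 = 14.6 MHz.
122.2 MHz mod fs = 5.4 MHz.
5.4 MHz ≤ fs/2 = 14.6 MHz, appears at 5.4 MHz.
50.8 MHz mod fs = 21.6 MHz.
21.6 MHz > fs/2 = 14.6 MHz, folds to fs − 21.6 MHz = 7.6 MHz.
21.6 MHz > fs/2 = 14.6 MHz, folds to fs − 21.6 MHz = 7.6 MHz.
51 MHz mod fs = 21.8 MHz.
21.8 MHz > fs/2 = 14.6 MHz, folds to fs − 21.8 MHz = 7.4 MHz.
Distinct values: {5.4 MHz, 7.4 MHz, 7.6 MHz} → 3.

3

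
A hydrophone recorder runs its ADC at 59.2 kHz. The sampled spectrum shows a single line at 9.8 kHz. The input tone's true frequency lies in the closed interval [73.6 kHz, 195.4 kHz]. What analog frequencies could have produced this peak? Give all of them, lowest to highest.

108.6 kHz, 128.2 kHz, 167.8 kHz, 187.4 kHz

Frequencies that alias to 9.8 kHz are k·fs ± 9.8 kHz for integer k ≥ 0.
k=0: 9.8 kHz.
k=1: 49.4 kHz, 69 kHz.
k=2: 108.6 kHz, 128.2 kHz.
k=3: 167.8 kHz, 187.4 kHz.
k=4: 227 kHz, 246.6 kHz.
Within [73.6 kHz, 195.4 kHz]: 108.6 kHz, 128.2 kHz, 167.8 kHz, 187.4 kHz.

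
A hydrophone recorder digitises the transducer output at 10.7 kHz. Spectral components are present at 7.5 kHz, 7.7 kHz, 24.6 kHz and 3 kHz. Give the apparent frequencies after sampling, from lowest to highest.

3 kHz, 3.2 kHz

fs/2 = 5.35 kHz.
7.5 kHz > fs/2 = 5.35 kHz, folds to fs − 7.5 kHz = 3.2 kHz.
7.7 kHz > fs/2 = 5.35 kHz, folds to fs − 7.7 kHz = 3 kHz.
24.6 kHz mod fs = 3.2 kHz.
3.2 kHz ≤ fs/2 = 5.35 kHz, appears at 3.2 kHz.
3 kHz ≤ fs/2 = 5.35 kHz, passes unchanged.
Distinct values: {3 kHz, 3.2 kHz}.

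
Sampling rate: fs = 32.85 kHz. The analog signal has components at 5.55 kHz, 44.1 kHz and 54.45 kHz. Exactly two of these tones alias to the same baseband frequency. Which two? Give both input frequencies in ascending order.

44.1 kHz, 54.45 kHz

fs/2 = 16.425 kHz.
5.55 kHz ≤ fs/2 = 16.425 kHz, passes unchanged.
44.1 kHz mod fs = 11.25 kHz.
11.25 kHz ≤ fs/2 = 16.425 kHz, appears at 11.25 kHz.
54.45 kHz mod fs = 21.6 kHz.
21.6 kHz > fs/2 = 16.425 kHz, folds to fs − 21.6 kHz = 11.25 kHz.
44.1 kHz and 54.45 kHz both map to 11.25 kHz.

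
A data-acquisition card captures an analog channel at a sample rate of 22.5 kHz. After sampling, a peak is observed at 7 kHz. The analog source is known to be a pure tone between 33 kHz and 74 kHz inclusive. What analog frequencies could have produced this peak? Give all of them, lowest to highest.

Frequencies that alias to 7 kHz are k·fs ± 7 kHz for integer k ≥ 0.
k=0: 7 kHz.
k=1: 15.5 kHz, 29.5 kHz.
k=2: 38 kHz, 52 kHz.
k=3: 60.5 kHz, 74.5 kHz.
k=4: 83 kHz, 97 kHz.
Within [33 kHz, 74 kHz]: 38 kHz, 52 kHz, 60.5 kHz.

38 kHz, 52 kHz, 60.5 kHz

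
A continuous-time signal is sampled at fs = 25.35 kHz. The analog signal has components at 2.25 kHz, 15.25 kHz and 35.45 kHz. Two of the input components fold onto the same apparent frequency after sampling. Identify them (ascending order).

15.25 kHz, 35.45 kHz

fs/2 = 12.675 kHz.
2.25 kHz ≤ fs/2 = 12.675 kHz, passes unchanged.
15.25 kHz > fs/2 = 12.675 kHz, folds to fs − 15.25 kHz = 10.1 kHz.
35.45 kHz mod fs = 10.1 kHz.
10.1 kHz ≤ fs/2 = 12.675 kHz, appears at 10.1 kHz.
15.25 kHz and 35.45 kHz both map to 10.1 kHz.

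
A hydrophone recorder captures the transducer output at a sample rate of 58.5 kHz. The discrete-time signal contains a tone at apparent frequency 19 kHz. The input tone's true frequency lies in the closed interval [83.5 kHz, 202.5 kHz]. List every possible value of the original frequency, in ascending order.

98 kHz, 136 kHz, 156.5 kHz, 194.5 kHz

Frequencies that alias to 19 kHz are k·fs ± 19 kHz for integer k ≥ 0.
k=0: 19 kHz.
k=1: 39.5 kHz, 77.5 kHz.
k=2: 98 kHz, 136 kHz.
k=3: 156.5 kHz, 194.5 kHz.
k=4: 215 kHz, 253 kHz.
Within [83.5 kHz, 202.5 kHz]: 98 kHz, 136 kHz, 156.5 kHz, 194.5 kHz.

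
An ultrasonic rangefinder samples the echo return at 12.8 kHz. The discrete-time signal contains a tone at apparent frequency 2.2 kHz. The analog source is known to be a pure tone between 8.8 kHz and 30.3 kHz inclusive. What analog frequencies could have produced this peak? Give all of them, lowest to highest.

10.6 kHz, 15 kHz, 23.4 kHz, 27.8 kHz

Frequencies that alias to 2.2 kHz are k·fs ± 2.2 kHz for integer k ≥ 0.
k=0: 2.2 kHz.
k=1: 10.6 kHz, 15 kHz.
k=2: 23.4 kHz, 27.8 kHz.
k=3: 36.2 kHz, 40.6 kHz.
Within [8.8 kHz, 30.3 kHz]: 10.6 kHz, 15 kHz, 23.4 kHz, 27.8 kHz.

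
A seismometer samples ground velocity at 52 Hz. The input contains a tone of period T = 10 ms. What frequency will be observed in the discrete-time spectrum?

T = 10 ms → f = 1/T = 100 Hz.
100 Hz mod fs = 48 Hz.
48 Hz > fs/2 = 26 Hz, folds to fs − 48 Hz = 4 Hz.

4 Hz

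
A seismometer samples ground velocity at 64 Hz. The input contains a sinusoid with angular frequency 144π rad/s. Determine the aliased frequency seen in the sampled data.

8 Hz

ω = 144π rad/s → f = ω/(2π) = 72 Hz.
72 Hz mod fs = 8 Hz.
8 Hz ≤ fs/2 = 32 Hz, appears at 8 Hz.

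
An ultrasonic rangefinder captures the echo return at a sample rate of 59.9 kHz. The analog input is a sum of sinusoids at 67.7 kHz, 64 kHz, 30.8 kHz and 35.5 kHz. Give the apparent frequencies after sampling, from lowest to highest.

4.1 kHz, 7.8 kHz, 24.4 kHz, 29.1 kHz

fs/2 = 29.95 kHz.
67.7 kHz mod fs = 7.8 kHz.
7.8 kHz ≤ fs/2 = 29.95 kHz, appears at 7.8 kHz.
64 kHz mod fs = 4.1 kHz.
4.1 kHz ≤ fs/2 = 29.95 kHz, appears at 4.1 kHz.
30.8 kHz > fs/2 = 29.95 kHz, folds to fs − 30.8 kHz = 29.1 kHz.
35.5 kHz > fs/2 = 29.95 kHz, folds to fs − 35.5 kHz = 24.4 kHz.
Distinct values: {4.1 kHz, 7.8 kHz, 24.4 kHz, 29.1 kHz}.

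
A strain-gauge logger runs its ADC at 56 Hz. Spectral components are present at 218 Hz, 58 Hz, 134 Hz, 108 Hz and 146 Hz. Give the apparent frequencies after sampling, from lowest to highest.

2 Hz, 4 Hz, 6 Hz, 22 Hz

fs/2 = 28 Hz.
218 Hz mod fs = 50 Hz.
50 Hz > fs/2 = 28 Hz, folds to fs − 50 Hz = 6 Hz.
58 Hz mod fs = 2 Hz.
2 Hz ≤ fs/2 = 28 Hz, appears at 2 Hz.
134 Hz mod fs = 22 Hz.
22 Hz ≤ fs/2 = 28 Hz, appears at 22 Hz.
108 Hz mod fs = 52 Hz.
52 Hz > fs/2 = 28 Hz, folds to fs − 52 Hz = 4 Hz.
146 Hz mod fs = 34 Hz.
34 Hz > fs/2 = 28 Hz, folds to fs − 34 Hz = 22 Hz.
Distinct values: {2 Hz, 4 Hz, 6 Hz, 22 Hz}.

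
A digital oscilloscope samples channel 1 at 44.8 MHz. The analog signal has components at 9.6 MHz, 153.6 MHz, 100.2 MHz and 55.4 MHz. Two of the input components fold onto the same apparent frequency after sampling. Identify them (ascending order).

fs/2 = 22.4 MHz.
9.6 MHz ≤ fs/2 = 22.4 MHz, passes unchanged.
153.6 MHz mod fs = 19.2 MHz.
19.2 MHz ≤ fs/2 = 22.4 MHz, appears at 19.2 MHz.
100.2 MHz mod fs = 10.6 MHz.
10.6 MHz ≤ fs/2 = 22.4 MHz, appears at 10.6 MHz.
55.4 MHz mod fs = 10.6 MHz.
10.6 MHz ≤ fs/2 = 22.4 MHz, appears at 10.6 MHz.
55.4 MHz and 100.2 MHz both map to 10.6 MHz.

55.4 MHz, 100.2 MHz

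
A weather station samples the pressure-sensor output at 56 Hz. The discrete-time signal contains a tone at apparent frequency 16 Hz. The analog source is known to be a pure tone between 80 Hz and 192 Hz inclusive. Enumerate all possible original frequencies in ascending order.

96 Hz, 128 Hz, 152 Hz, 184 Hz

Frequencies that alias to 16 Hz are k·fs ± 16 Hz for integer k ≥ 0.
k=0: 16 Hz.
k=1: 40 Hz, 72 Hz.
k=2: 96 Hz, 128 Hz.
k=3: 152 Hz, 184 Hz.
k=4: 208 Hz, 240 Hz.
Within [80 Hz, 192 Hz]: 96 Hz, 128 Hz, 152 Hz, 184 Hz.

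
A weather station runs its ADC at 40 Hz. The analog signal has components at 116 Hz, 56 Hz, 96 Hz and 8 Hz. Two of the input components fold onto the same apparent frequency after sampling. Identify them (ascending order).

56 Hz, 96 Hz

fs/2 = 20 Hz.
116 Hz mod fs = 36 Hz.
36 Hz > fs/2 = 20 Hz, folds to fs − 36 Hz = 4 Hz.
56 Hz mod fs = 16 Hz.
16 Hz ≤ fs/2 = 20 Hz, appears at 16 Hz.
96 Hz mod fs = 16 Hz.
16 Hz ≤ fs/2 = 20 Hz, appears at 16 Hz.
8 Hz ≤ fs/2 = 20 Hz, passes unchanged.
56 Hz and 96 Hz both map to 16 Hz.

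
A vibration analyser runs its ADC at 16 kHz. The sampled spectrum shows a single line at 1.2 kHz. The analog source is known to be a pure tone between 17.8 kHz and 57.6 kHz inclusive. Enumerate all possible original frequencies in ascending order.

30.8 kHz, 33.2 kHz, 46.8 kHz, 49.2 kHz

Frequencies that alias to 1.2 kHz are k·fs ± 1.2 kHz for integer k ≥ 0.
k=0: 1.2 kHz.
k=1: 14.8 kHz, 17.2 kHz.
k=2: 30.8 kHz, 33.2 kHz.
k=3: 46.8 kHz, 49.2 kHz.
k=4: 62.8 kHz, 65.2 kHz.
Within [17.8 kHz, 57.6 kHz]: 30.8 kHz, 33.2 kHz, 46.8 kHz, 49.2 kHz.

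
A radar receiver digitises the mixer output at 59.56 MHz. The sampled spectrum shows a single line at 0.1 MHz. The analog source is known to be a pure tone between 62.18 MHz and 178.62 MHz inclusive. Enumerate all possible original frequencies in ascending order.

119.02 MHz, 119.22 MHz, 178.58 MHz

Frequencies that alias to 0.1 MHz are k·fs ± 0.1 MHz for integer k ≥ 0.
k=0: 0.1 MHz.
k=1: 59.46 MHz, 59.66 MHz.
k=2: 119.02 MHz, 119.22 MHz.
k=3: 178.58 MHz, 178.78 MHz.
k=4: 238.14 MHz, 238.34 MHz.
Within [62.18 MHz, 178.62 MHz]: 119.02 MHz, 119.22 MHz, 178.58 MHz.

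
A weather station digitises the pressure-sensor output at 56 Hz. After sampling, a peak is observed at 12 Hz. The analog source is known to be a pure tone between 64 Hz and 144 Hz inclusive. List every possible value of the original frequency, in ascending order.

68 Hz, 100 Hz, 124 Hz

Frequencies that alias to 12 Hz are k·fs ± 12 Hz for integer k ≥ 0.
k=0: 12 Hz.
k=1: 44 Hz, 68 Hz.
k=2: 100 Hz, 124 Hz.
k=3: 156 Hz, 180 Hz.
Within [64 Hz, 144 Hz]: 68 Hz, 100 Hz, 124 Hz.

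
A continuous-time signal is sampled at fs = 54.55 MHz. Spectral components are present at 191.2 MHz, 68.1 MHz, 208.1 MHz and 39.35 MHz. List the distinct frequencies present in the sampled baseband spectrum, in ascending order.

fs/2 = 27.275 MHz.
191.2 MHz mod fs = 27.55 MHz.
27.55 MHz > fs/2 = 27.275 MHz, folds to fs − 27.55 MHz = 27 MHz.
68.1 MHz mod fs = 13.55 MHz.
13.55 MHz ≤ fs/2 = 27.275 MHz, appears at 13.55 MHz.
208.1 MHz mod fs = 44.45 MHz.
44.45 MHz > fs/2 = 27.275 MHz, folds to fs − 44.45 MHz = 10.1 MHz.
39.35 MHz > fs/2 = 27.275 MHz, folds to fs − 39.35 MHz = 15.2 MHz.
Distinct values: {10.1 MHz, 13.55 MHz, 15.2 MHz, 27 MHz}.

10.1 MHz, 13.55 MHz, 15.2 MHz, 27 MHz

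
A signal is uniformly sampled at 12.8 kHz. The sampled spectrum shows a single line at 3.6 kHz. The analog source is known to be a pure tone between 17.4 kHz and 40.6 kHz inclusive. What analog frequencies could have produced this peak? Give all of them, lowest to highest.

22 kHz, 29.2 kHz, 34.8 kHz

Frequencies that alias to 3.6 kHz are k·fs ± 3.6 kHz for integer k ≥ 0.
k=0: 3.6 kHz.
k=1: 9.2 kHz, 16.4 kHz.
k=2: 22 kHz, 29.2 kHz.
k=3: 34.8 kHz, 42 kHz.
k=4: 47.6 kHz, 54.8 kHz.
Within [17.4 kHz, 40.6 kHz]: 22 kHz, 29.2 kHz, 34.8 kHz.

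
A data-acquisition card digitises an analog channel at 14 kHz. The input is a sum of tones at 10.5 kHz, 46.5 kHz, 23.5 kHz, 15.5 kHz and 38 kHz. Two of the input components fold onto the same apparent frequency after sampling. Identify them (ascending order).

23.5 kHz, 46.5 kHz

fs/2 = 7 kHz.
10.5 kHz > fs/2 = 7 kHz, folds to fs − 10.5 kHz = 3.5 kHz.
46.5 kHz mod fs = 4.5 kHz.
4.5 kHz ≤ fs/2 = 7 kHz, appears at 4.5 kHz.
23.5 kHz mod fs = 9.5 kHz.
9.5 kHz > fs/2 = 7 kHz, folds to fs − 9.5 kHz = 4.5 kHz.
15.5 kHz mod fs = 1.5 kHz.
1.5 kHz ≤ fs/2 = 7 kHz, appears at 1.5 kHz.
38 kHz mod fs = 10 kHz.
10 kHz > fs/2 = 7 kHz, folds to fs − 10 kHz = 4 kHz.
23.5 kHz and 46.5 kHz both map to 4.5 kHz.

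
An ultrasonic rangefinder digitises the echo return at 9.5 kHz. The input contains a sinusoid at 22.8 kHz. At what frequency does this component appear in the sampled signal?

3.8 kHz

22.8 kHz mod fs = 3.8 kHz.
3.8 kHz ≤ fs/2 = 4.75 kHz, appears at 3.8 kHz.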